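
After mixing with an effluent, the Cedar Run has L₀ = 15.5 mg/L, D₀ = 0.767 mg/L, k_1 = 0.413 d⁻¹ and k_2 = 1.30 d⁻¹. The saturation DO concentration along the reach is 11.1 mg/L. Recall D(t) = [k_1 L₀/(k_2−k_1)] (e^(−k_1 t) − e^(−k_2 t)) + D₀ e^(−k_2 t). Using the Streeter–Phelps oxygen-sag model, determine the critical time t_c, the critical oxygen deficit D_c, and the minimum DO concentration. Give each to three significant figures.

t_c ≈ 1.17 d; D_c ≈ 3.04 mg/L; min DO ≈ 8.06 mg/L

At the critical point dD/dt = 0, so k_1 L₀ e^(−k_1 t) = k_2 D. Substituting D(t) from the Streeter–Phelps equation and solving for t gives
t_c = ln[(k_2/k_1)(1 − D₀(k_2−k_1)/(k_1 L₀))] / (k_2−k_1).
Here k_2−k_1 = 0.8870 d⁻¹ and 1 − D₀(k_2−k_1)/(k_1 L₀) = 1 − 0.767×0.8870/(0.413×15.5) = 0.8937, so
t_c = ln(3.148 × 0.8937) / 0.8870 = 1.034 / 0.8870 = 1.166 d.
D_c = (k_1/k_2) L₀ e^(−k_1 t_c) = (0.413/1.30) × 15.5 × e^(−0.413×1.166) = 0.3177 × 15.5 × 0.6178 = 3.042 mg/L.
Minimum DO = C_s − D_c = 11.1 − 3.042 = 8.058 mg/L.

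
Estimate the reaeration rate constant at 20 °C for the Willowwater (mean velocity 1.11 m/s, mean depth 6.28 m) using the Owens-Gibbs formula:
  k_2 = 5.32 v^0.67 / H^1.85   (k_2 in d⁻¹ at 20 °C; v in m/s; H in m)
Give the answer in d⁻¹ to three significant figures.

k_2 = 5.32 × 1.11^0.67 / 6.28^1.85 = 5.32 × 1.072 / 29.94 = 0.1906 d⁻¹.

k_2 ≈ 0.191 d⁻¹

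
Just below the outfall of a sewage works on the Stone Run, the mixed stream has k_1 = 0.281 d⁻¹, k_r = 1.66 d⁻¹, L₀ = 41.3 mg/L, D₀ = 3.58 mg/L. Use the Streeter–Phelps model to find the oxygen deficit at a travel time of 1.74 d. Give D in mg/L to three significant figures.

D ≈ 4.89 mg/L

k_1 L₀/(k_r−k_1) = 0.281×41.3/(1.66−0.281) = 11.61/1.379 = 8.416 mg/L.
e^(−k_1 t) = e^(−0.281×1.740) = 0.6133; e^(−k_r t) = e^(−1.66×1.740) = 0.05567.
D = 8.416 × (0.6133 − 0.05567) + 3.58 × 0.05567 = 4.693 + 0.1993 = 4.892 mg/L.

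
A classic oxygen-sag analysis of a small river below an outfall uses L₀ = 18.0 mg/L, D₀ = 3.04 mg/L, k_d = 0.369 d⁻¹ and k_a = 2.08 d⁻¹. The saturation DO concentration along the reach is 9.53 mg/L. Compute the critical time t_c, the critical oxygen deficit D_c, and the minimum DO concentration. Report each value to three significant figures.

t_c ≈ 0.117 d; D_c ≈ 3.06 mg/L; min DO ≈ 6.47 mg/L

t_c = [1/(k_a−k_d)] ln[(k_a/k_d)(1 − D₀(k_a−k_d)/(k_d L₀))]
= [1/(2.08−0.369)] ln[(2.08/0.369)(1 − 3.04×1.711/(0.369×18.0))]
= (1/1.711) ln[5.637 × 0.2169] = 0.5845 × ln(1.223) = 0.5845 × 0.2009 = 0.1174 d.
D_c = (k_d/k_a) L₀ e^(−k_d t_c) = (0.369/2.08) × 18.0 × e^(−0.369×0.1174) = 0.1774 × 18.0 × 0.9576 = 3.058 mg/L.
Minimum DO = C_s − D_c = 9.53 − 3.058 = 6.472 mg/L.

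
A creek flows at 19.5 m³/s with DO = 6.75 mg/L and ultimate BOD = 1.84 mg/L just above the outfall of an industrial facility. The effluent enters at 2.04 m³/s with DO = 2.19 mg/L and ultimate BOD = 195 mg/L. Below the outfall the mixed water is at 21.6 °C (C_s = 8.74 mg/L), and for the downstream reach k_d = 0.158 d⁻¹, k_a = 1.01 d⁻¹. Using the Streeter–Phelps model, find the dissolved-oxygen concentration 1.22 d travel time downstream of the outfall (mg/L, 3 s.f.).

Mixed DO = (19.5×6.75 + 2.04×2.19)/(19.5+2.04) = 136.1/21.54 = 6.318 mg/L.
Mixed L₀ = (19.5×1.84 + 2.04×195)/(21.54) = 433.7/21.54 = 20.13 mg/L.
Initial deficit D₀ = C_s − DO₀ = 8.74 − 6.318 = 2.422 mg/L.
D(1.22) = [0.158×20.13/(1.01−0.158)](e^(−0.158×1.22) − e^(−1.01×1.22)) + 2.422 e^(−1.01×1.22)
= 3.734 × (0.8247 − 0.2917) + 2.422 × 0.2917 = 2.697 mg/L.
DO = 8.74 − 2.697 = 6.043 mg/L.

DO ≈ 6.04 mg/L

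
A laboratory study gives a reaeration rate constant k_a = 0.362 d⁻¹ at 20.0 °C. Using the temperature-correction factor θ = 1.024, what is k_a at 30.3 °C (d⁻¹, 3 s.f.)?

k_a ≈ 0.462 d⁻¹

k_a(T₂) = k_a(T₁) · θ^(T₂−T₁) = 0.362 × 1.024^(30.3−20.0)
= 0.362 × 1.024^10.3 = 0.362 × 1.277 = 0.4622 d⁻¹.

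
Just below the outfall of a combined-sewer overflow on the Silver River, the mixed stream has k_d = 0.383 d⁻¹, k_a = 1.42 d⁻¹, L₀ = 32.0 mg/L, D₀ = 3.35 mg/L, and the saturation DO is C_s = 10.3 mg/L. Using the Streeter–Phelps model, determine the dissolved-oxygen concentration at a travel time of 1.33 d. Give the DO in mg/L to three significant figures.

DO ≈ 4.48 mg/L

k_d L₀/(k_a−k_d) = 0.383×32.0/(1.42−0.383) = 12.26/1.037 = 11.82 mg/L.
e^(−k_d t) = e^(−0.383×1.330) = 0.6009; e^(−k_a t) = e^(−1.42×1.330) = 0.1513.
D = 11.82 × (0.6009 − 0.1513) + 3.35 × 0.1513 = 5.313 + 0.5068 = 5.820 mg/L.
DO = C_s − D = 10.3 − 5.820 = 4.480 mg/L.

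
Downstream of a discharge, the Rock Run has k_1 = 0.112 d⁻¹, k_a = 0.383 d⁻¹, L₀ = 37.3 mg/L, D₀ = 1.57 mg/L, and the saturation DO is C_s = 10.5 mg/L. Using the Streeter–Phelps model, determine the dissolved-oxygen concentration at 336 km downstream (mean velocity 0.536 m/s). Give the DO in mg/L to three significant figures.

DO ≈ 4.52 mg/L

Travel time t = x/v = 336 km / (0.536 m/s) = 336000 m / 0.536 m/s = 626900 s = 7.255 d.
k_1 L₀/(k_a−k_1) = 0.112×37.3/(0.383−0.112) = 4.178/0.2710 = 15.42 mg/L.
e^(−k_1 t) = e^(−0.112×7.255) = 0.4437; e^(−k_a t) = e^(−0.383×7.255) = 0.06211.
D = 15.42 × (0.4437 − 0.06211) + 1.57 × 0.06211 = 5.882 + 0.09752 = 5.980 mg/L.
DO = C_s − D = 10.5 − 5.980 = 4.520 mg/L.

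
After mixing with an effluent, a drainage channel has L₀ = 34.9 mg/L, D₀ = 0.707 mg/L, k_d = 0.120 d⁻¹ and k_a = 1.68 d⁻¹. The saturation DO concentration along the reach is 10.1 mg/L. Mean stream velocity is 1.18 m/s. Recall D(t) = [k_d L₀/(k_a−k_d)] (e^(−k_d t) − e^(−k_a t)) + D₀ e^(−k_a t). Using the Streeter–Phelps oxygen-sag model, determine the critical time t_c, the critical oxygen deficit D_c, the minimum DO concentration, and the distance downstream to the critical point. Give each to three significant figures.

t_c = [1/(k_a−k_d)] ln[(k_a/k_d)(1 − D₀(k_a−k_d)/(k_d L₀))]
= [1/(1.68−0.120)] ln[(1.68/0.120)(1 − 0.707×1.560/(0.120×34.9))]
= (1/1.560) ln[14.00 × 0.7366] = 0.6410 × ln(10.31) = 0.6410 × 2.333 = 1.496 d.
L(t_c) = L₀ e^(−k_d t_c) = 34.9 × 0.8357 = 29.17 mg/L, and at the critical point k_a D_c = k_d L, so D_c = (0.120/1.68) × 29.17 = 2.083 mg/L.
Minimum DO = C_s − D_c = 10.1 − 2.083 = 8.017 mg/L.
x_c = v t_c = 1.18 m/s × 1.496 d × 86400 s/d = 152500 m ≈ 152 km.

t_c ≈ 1.50 d; D_c ≈ 2.08 mg/L; min DO ≈ 8.02 mg/L; x_c ≈ 152 km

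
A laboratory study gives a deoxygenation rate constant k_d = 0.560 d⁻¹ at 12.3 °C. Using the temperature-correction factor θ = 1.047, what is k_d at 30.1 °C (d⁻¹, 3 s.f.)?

k_d(T₂) = k_d(T₁) · θ^(T₂−T₁) = 0.560 × 1.047^(30.1−12.3)
= 0.560 × 1.047^17.8 = 0.560 × 2.265 = 1.268 d⁻¹.

k_d ≈ 1.27 d⁻¹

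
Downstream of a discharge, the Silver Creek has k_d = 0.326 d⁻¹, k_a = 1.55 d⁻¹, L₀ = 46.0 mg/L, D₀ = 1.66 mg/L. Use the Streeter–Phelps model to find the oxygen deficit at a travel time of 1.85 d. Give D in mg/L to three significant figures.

D ≈ 6.10 mg/L

k_d L₀/(k_a−k_d) = 0.326×46.0/(1.55−0.326) = 15.00/1.224 = 12.25 mg/L.
e^(−k_d t) = e^(−0.326×1.850) = 0.5471; e^(−k_a t) = e^(−1.55×1.850) = 0.05684.
D = 12.25 × (0.5471 − 0.05684) + 1.66 × 0.05684 = 6.007 + 0.09436 = 6.101 mg/L.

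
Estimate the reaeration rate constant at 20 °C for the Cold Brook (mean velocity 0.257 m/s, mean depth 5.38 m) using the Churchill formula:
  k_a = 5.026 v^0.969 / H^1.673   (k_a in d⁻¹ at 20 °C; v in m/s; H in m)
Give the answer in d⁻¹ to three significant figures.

k_a = 5.026 × 0.257^0.969 / 5.38^1.673 = 5.026 × 0.2681 / 16.70 = 0.08070 d⁻¹.

k_a ≈ 0.0807 d⁻¹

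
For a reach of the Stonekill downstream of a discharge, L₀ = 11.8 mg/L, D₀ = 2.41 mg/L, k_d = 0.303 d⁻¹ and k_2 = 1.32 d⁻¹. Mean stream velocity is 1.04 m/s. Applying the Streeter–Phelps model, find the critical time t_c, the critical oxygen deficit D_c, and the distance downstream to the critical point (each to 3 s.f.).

t_c = [1/(k_2−k_d)] ln[(k_2/k_d)(1 − D₀(k_2−k_d)/(k_d L₀))]
= [1/(1.32−0.303)] ln[(1.32/0.303)(1 − 2.41×1.017/(0.303×11.8))]
= (1/1.017) ln[4.356 × 0.3145] = 0.9833 × ln(1.370) = 0.9833 × 0.3149 = 0.3096 d.
L(t_c) = L₀ e^(−k_d t_c) = 11.8 × 0.9105 = 10.74 mg/L, and at the critical point k_2 D_c = k_d L, so D_c = (0.303/1.32) × 10.74 = 2.466 mg/L.
x_c = v t_c = 1.04 m/s × 0.3096 d × 86400 s/d = 27820 m ≈ 27.8 km.

t_c ≈ 0.310 d; D_c ≈ 2.47 mg/L; x_c ≈ 27.8 km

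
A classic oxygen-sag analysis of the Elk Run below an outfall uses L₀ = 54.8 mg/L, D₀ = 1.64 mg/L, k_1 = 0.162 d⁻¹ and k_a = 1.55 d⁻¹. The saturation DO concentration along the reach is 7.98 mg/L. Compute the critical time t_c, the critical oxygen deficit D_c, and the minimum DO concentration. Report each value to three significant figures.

t_c = [1/(k_a−k_1)] ln[(k_a/k_1)(1 − D₀(k_a−k_1)/(k_1 L₀))]
= [1/(1.55−0.162)] ln[(1.55/0.162)(1 − 1.64×1.388/(0.162×54.8))]
= (1/1.388) ln[9.568 × 0.7436] = 0.7205 × ln(7.115) = 0.7205 × 1.962 = 1.414 d.
D_c = (k_1/k_a) L₀ e^(−k_1 t_c) = (0.162/1.55) × 54.8 × e^(−0.162×1.414) = 0.1045 × 54.8 × 0.7953 = 4.555 mg/L.
Minimum DO = C_s − D_c = 7.98 − 4.555 = 3.425 mg/L.

t_c ≈ 1.41 d; D_c ≈ 4.56 mg/L; min DO ≈ 3.42 mg/L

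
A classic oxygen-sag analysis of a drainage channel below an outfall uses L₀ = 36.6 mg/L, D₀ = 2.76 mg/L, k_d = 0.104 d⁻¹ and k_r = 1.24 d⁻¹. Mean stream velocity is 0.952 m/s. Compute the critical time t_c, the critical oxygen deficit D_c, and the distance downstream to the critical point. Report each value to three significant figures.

t_c ≈ 0.654 d; D_c ≈ 2.87 mg/L; x_c ≈ 53.8 km

At the critical point dD/dt = 0, so k_d L₀ e^(−k_d t) = k_r D. Substituting D(t) from the Streeter–Phelps equation and solving for t gives
t_c = ln[(k_r/k_d)(1 − D₀(k_r−k_d)/(k_d L₀))] / (k_r−k_d).
Here k_r−k_d = 1.136 d⁻¹ and 1 − D₀(k_r−k_d)/(k_d L₀) = 1 − 2.76×1.136/(0.104×36.6) = 0.1763, so
t_c = ln(11.92 × 0.1763) / 1.136 = 0.7429 / 1.136 = 0.6539 d.
L(t_c) = L₀ e^(−k_d t_c) = 36.6 × 0.9343 = 34.19 mg/L, and at the critical point k_r D_c = k_d L, so D_c = (0.104/1.24) × 34.19 = 2.868 mg/L.
x_c = v t_c = 0.952 m/s × 0.6539 d × 86400 s/d = 53790 m ≈ 53.8 km.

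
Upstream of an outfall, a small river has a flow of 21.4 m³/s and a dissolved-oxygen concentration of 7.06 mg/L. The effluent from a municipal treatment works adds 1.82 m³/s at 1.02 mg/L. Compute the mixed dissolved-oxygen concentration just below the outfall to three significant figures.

6.59 mg/L

Flow-weighted mixing: C = (Q_r C_r + Q_w C_w)/(Q_r + Q_w)
= (21.4×7.06 + 1.82×1.02)/(21.4 + 1.82) = 152.9/23.22 = 6.587 mg/L.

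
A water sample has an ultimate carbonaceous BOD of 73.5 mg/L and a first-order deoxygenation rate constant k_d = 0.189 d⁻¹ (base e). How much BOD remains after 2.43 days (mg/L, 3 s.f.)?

L ≈ 46.4 mg/L

L_t = L₀ e^(−k_d t) = 73.5 × e^(−0.189×2.43) = 73.5 × 0.6317 = 46.43 mg/L.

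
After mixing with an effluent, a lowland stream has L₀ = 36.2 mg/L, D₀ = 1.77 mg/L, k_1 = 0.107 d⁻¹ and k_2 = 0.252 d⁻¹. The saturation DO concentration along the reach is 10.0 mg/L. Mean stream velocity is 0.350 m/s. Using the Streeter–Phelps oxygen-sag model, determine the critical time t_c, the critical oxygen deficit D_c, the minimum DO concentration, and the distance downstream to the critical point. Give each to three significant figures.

t_c ≈ 5.43 d; D_c ≈ 8.59 mg/L; min DO ≈ 1.41 mg/L; x_c ≈ 164 km

t_c = [1/(k_2−k_1)] ln[(k_2/k_1)(1 − D₀(k_2−k_1)/(k_1 L₀))]
= [1/(0.252−0.107)] ln[(0.252/0.107)(1 − 1.77×0.1450/(0.107×36.2))]
= (1/0.1450) ln[2.355 × 0.9337] = 6.897 × ln(2.199) = 6.897 × 0.7880 = 5.435 d.
L(t_c) = L₀ e^(−k_1 t_c) = 36.2 × 0.5590 = 20.24 mg/L, and at the critical point k_2 D_c = k_1 L, so D_c = (0.107/0.252) × 20.24 = 8.593 mg/L.
Minimum DO = C_s − D_c = 10.0 − 8.593 = 1.407 mg/L.
x_c = v t_c = 0.350 m/s × 5.435 d × 86400 s/d = 164300 m ≈ 164 km.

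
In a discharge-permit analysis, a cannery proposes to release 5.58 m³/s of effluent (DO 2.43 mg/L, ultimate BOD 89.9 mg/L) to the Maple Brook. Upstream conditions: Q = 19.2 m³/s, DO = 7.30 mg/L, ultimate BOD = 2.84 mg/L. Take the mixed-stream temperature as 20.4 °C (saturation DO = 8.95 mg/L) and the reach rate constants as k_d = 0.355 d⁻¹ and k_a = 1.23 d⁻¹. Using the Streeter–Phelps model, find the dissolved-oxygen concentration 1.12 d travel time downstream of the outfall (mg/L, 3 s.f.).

DO ≈ 4.44 mg/L

Mixed DO = (19.2×7.30 + 5.58×2.43)/(19.2+5.58) = 153.7/24.78 = 6.203 mg/L.
Mixed L₀ = (19.2×2.84 + 5.58×89.9)/(24.78) = 556.2/24.78 = 22.44 mg/L.
Initial deficit D₀ = C_s − DO₀ = 8.95 − 6.203 = 2.747 mg/L.
D(1.12) = [0.355×22.44/(1.23−0.355)](e^(−0.355×1.12) − e^(−1.23×1.12)) + 2.747 e^(−1.23×1.12)
= 9.106 × (0.6719 − 0.2522) + 2.747 × 0.2522 = 4.515 mg/L.
DO = 8.95 − 4.515 = 4.435 mg/L.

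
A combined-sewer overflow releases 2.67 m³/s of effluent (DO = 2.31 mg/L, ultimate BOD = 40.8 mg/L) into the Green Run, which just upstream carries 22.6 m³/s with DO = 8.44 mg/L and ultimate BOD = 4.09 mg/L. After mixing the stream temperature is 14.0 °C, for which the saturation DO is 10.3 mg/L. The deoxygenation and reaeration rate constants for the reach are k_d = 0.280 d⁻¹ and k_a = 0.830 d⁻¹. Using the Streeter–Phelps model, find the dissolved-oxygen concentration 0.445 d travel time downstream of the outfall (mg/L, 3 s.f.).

DO ≈ 7.79 mg/L

Mixed DO = (22.6×8.44 + 2.67×2.31)/(22.6+2.67) = 196.9/25.27 = 7.792 mg/L.
Mixed L₀ = (22.6×4.09 + 2.67×40.8)/(25.27) = 201.4/25.27 = 7.969 mg/L.
Initial deficit D₀ = C_s − DO₀ = 10.3 − 7.792 = 2.508 mg/L.
D(0.445) = [0.280×7.969/(0.830−0.280)](e^(−0.280×0.445) − e^(−0.830×0.445)) + 2.508 e^(−0.830×0.445)
= 4.057 × (0.8828 − 0.6912) + 2.508 × 0.6912 = 2.511 mg/L.
DO = 10.3 − 2.511 = 7.789 mg/L.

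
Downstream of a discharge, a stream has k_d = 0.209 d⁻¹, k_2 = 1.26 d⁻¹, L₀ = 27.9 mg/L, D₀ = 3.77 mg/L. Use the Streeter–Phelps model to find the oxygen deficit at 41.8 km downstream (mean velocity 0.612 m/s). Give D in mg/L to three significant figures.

Travel time t = x/v = 41.8 km / (0.612 m/s) = 41800 m / 0.612 m/s = 68300 s = 0.7905 d.
k_d L₀/(k_2−k_d) = 0.209×27.9/(1.26−0.209) = 5.831/1.051 = 5.548 mg/L.
e^(−k_d t) = e^(−0.209×0.7905) = 0.8477; e^(−k_2 t) = e^(−1.26×0.7905) = 0.3693.
D = 5.548 × (0.8477 − 0.3693) + 3.77 × 0.3693 = 2.654 + 1.392 = 4.046 mg/L.

D ≈ 4.05 mg/L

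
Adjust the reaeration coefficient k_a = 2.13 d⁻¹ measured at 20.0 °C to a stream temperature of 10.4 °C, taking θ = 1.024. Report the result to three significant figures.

k_a(T₂) = k_a(T₁) · θ^(T₂−T₁) = 2.13 × 1.024^(10.4−20.0)
= 2.13 × 1.024^-9.60 = 2.13 × 0.7964 = 1.696 d⁻¹.

k_a ≈ 1.70 d⁻¹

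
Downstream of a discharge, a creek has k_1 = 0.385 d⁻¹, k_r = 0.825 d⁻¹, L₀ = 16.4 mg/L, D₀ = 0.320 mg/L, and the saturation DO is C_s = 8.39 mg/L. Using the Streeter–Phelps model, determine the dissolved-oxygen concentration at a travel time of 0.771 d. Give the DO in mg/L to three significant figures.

DO ≈ 5.15 mg/L

k_1 L₀/(k_r−k_1) = 0.385×16.4/(0.825−0.385) = 6.314/0.4400 = 14.35 mg/L.
e^(−k_1 t) = e^(−0.385×0.7710) = 0.7432; e^(−k_r t) = e^(−0.825×0.7710) = 0.5294.
D = 14.35 × (0.7432 − 0.5294) + 0.320 × 0.5294 = 3.068 + 0.1694 = 3.237 mg/L.
DO = C_s − D = 8.39 − 3.237 = 5.153 mg/L.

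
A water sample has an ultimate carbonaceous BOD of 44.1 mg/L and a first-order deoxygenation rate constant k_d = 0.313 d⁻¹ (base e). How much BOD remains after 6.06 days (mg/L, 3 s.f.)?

L ≈ 6.62 mg/L

L_t = L₀ e^(−k_d t) = 44.1 × e^(−0.313×6.06) = 44.1 × 0.1501 = 6.617 mg/L.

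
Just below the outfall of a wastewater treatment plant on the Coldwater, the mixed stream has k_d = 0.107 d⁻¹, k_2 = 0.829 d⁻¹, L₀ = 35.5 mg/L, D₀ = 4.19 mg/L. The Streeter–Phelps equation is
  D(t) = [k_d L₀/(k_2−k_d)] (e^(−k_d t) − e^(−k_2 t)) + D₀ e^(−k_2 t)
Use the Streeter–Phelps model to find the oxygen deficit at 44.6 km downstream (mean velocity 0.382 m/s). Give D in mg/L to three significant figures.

Travel time t = x/v = 44.6 km / (0.382 m/s) = 44600 m / 0.382 m/s = 116800 s = 1.351 d.
k_d L₀/(k_2−k_d) = 0.107×35.5/(0.829−0.107) = 3.798/0.7220 = 5.261 mg/L.
e^(−k_d t) = e^(−0.107×1.351) = 0.8654; e^(−k_2 t) = e^(−0.829×1.351) = 0.3262.
D = 5.261 × (0.8654 − 0.3262) + 4.19 × 0.3262 = 2.837 + 1.367 = 4.203 mg/L.

D ≈ 4.20 mg/L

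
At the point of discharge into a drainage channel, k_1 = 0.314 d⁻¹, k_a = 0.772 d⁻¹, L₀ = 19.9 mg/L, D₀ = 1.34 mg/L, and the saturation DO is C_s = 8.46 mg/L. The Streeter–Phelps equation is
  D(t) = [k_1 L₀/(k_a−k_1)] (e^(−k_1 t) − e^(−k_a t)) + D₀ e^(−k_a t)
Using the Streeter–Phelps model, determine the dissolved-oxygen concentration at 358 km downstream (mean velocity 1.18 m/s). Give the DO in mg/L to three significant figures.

DO ≈ 4.75 mg/L

Travel time t = x/v = 358 km / (1.18 m/s) = 358000 m / 1.18 m/s = 303400 s = 3.511 d.
k_1 L₀/(k_a−k_1) = 0.314×19.9/(0.772−0.314) = 6.249/0.4580 = 13.64 mg/L.
e^(−k_1 t) = e^(−0.314×3.511) = 0.3320; e^(−k_a t) = e^(−0.772×3.511) = 0.06648.
D = 13.64 × (0.3320 − 0.06648) + 1.34 × 0.06648 = 3.623 + 0.08908 = 3.712 mg/L.
DO = C_s − D = 8.46 − 3.712 = 4.748 mg/L.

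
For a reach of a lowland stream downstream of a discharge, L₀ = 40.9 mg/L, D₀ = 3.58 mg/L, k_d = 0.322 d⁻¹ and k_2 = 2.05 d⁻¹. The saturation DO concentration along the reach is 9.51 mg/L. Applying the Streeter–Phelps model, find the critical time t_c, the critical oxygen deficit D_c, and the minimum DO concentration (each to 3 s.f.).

t_c ≈ 0.704 d; D_c ≈ 5.12 mg/L; min DO ≈ 4.39 mg/L

t_c = [1/(k_2−k_d)] ln[(k_2/k_d)(1 − D₀(k_2−k_d)/(k_d L₀))]
= [1/(2.05−0.322)] ln[(2.05/0.322)(1 − 3.58×1.728/(0.322×40.9))]
= (1/1.728) ln[6.366 × 0.5303] = 0.5787 × ln(3.376) = 0.5787 × 1.217 = 0.7041 d.
D_c = (k_d/k_2) L₀ e^(−k_d t_c) = (0.322/2.05) × 40.9 × e^(−0.322×0.7041) = 0.1571 × 40.9 × 0.7971 = 5.121 mg/L.
Minimum DO = C_s − D_c = 9.51 − 5.121 = 4.389 mg/L.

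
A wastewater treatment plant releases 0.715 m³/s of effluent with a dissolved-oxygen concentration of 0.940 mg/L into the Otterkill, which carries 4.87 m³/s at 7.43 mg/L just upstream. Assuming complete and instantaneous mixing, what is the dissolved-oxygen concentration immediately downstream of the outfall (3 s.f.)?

6.60 mg/L

Flow-weighted mixing: C = (Q_r C_r + Q_w C_w)/(Q_r + Q_w)
= (4.87×7.43 + 0.715×0.940)/(4.87 + 0.715) = 36.86/5.585 = 6.599 mg/L.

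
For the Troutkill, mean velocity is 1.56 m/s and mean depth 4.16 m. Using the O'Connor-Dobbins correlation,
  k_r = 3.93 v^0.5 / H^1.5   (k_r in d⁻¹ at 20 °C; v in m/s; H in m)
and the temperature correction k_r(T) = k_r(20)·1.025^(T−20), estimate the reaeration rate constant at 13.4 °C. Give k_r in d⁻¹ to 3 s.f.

k_r ≈ 0.492 d⁻¹

k_r(20) = 3.93 × 1.56^0.5 / 4.16^1.5 = 3.93 × 1.249 / 8.485 = 0.5785 d⁻¹.
k_r(13.4) = 0.5785 × 1.025^(13.4−20) = 0.5785 × 0.8496 = 0.4915 d⁻¹.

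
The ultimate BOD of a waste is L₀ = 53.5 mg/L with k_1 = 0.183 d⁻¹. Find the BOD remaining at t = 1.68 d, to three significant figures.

L ≈ 39.3 mg/L

L_t = L₀ e^(−k_1 t) = 53.5 × e^(−0.183×1.68) = 53.5 × 0.7353 = 39.34 mg/L.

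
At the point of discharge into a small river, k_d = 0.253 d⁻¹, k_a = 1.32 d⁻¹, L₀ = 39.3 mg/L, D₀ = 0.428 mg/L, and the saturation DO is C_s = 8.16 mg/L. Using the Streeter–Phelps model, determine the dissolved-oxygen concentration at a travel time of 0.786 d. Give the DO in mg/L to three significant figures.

k_d L₀/(k_a−k_d) = 0.253×39.3/(1.32−0.253) = 9.943/1.067 = 9.319 mg/L.
e^(−k_d t) = e^(−0.253×0.7860) = 0.8197; e^(−k_a t) = e^(−1.32×0.7860) = 0.3543.
D = 9.319 × (0.8197 − 0.3543) + 0.428 × 0.3543 = 4.336 + 0.1517 = 4.488 mg/L.
DO = C_s − D = 8.16 − 4.488 = 3.672 mg/L.

DO ≈ 3.67 mg/L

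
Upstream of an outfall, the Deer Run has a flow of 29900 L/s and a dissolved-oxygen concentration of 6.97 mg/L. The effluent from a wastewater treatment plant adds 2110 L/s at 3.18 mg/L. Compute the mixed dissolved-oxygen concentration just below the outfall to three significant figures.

6.72 mg/L

Flow-weighted mixing: C = (Q_r C_r + Q_w C_w)/(Q_r + Q_w)
= (29900×6.97 + 2110×3.18)/(29900 + 2110) = 215100/32010 = 6.720 mg/L.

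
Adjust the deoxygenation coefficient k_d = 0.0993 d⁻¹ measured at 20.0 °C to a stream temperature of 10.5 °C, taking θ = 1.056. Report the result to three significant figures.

k_d ≈ 0.0592 d⁻¹

k_d(T₂) = k_d(T₁) · θ^(T₂−T₁) = 0.0993 × 1.056^(10.5−20.0)
= 0.0993 × 1.056^-9.50 = 0.0993 × 0.5959 = 0.05918 d⁻¹.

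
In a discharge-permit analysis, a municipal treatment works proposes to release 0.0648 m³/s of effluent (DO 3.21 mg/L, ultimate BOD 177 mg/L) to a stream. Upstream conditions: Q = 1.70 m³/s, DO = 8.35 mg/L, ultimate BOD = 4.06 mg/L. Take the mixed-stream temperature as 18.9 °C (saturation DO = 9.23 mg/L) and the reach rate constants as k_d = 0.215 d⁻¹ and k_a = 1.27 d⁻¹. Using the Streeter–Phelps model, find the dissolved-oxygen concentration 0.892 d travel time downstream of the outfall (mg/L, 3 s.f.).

Mixed DO = (1.70×8.35 + 0.0648×3.21)/(1.70+0.0648) = 14.40/1.765 = 8.161 mg/L.
Mixed L₀ = (1.70×4.06 + 0.0648×177)/(1.765) = 18.37/1.765 = 10.41 mg/L.
Initial deficit D₀ = C_s − DO₀ = 9.23 − 8.161 = 1.069 mg/L.
D(0.892) = [0.215×10.41/(1.27−0.215)](e^(−0.215×0.892) − e^(−1.27×0.892)) + 1.069 e^(−1.27×0.892)
= 2.121 × (0.8255 − 0.3221) + 1.069 × 0.3221 = 1.412 mg/L.
DO = 9.23 − 1.412 = 7.818 mg/L.

DO ≈ 7.82 mg/L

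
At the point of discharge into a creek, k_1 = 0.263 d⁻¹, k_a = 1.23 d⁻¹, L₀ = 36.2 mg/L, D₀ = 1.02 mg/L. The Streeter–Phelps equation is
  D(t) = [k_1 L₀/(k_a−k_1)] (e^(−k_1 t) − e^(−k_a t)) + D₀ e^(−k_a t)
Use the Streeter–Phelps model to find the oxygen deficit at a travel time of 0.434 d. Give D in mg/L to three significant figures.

k_1 L₀/(k_a−k_1) = 0.263×36.2/(1.23−0.263) = 9.521/0.9670 = 9.846 mg/L.
e^(−k_1 t) = e^(−0.263×0.4340) = 0.8921; e^(−k_a t) = e^(−1.23×0.4340) = 0.5864.
D = 9.846 × (0.8921 − 0.5864) + 1.02 × 0.5864 = 3.010 + 0.5981 = 3.609 mg/L.

D ≈ 3.61 mg/L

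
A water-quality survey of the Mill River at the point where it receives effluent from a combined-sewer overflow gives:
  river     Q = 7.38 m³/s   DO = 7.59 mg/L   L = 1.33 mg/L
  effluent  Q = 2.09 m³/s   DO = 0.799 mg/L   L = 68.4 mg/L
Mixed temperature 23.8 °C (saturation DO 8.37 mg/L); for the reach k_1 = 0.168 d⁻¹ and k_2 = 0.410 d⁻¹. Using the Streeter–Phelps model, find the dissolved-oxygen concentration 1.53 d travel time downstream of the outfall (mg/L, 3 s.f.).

DO ≈ 4.47 mg/L

Mixed DO = (7.38×7.59 + 2.09×0.799)/(7.38+2.09) = 57.68/9.470 = 6.091 mg/L.
Mixed L₀ = (7.38×1.33 + 2.09×68.4)/(9.470) = 152.8/9.470 = 16.13 mg/L.
Initial deficit D₀ = C_s − DO₀ = 8.37 − 6.091 = 2.279 mg/L.
D(1.53) = [0.168×16.13/(0.410−0.168)](e^(−0.168×1.53) − e^(−0.410×1.53)) + 2.279 e^(−0.410×1.53)
= 11.20 × (0.7733 − 0.5340) + 2.279 × 0.5340 = 3.897 mg/L.
DO = 8.37 − 3.897 = 4.473 mg/L.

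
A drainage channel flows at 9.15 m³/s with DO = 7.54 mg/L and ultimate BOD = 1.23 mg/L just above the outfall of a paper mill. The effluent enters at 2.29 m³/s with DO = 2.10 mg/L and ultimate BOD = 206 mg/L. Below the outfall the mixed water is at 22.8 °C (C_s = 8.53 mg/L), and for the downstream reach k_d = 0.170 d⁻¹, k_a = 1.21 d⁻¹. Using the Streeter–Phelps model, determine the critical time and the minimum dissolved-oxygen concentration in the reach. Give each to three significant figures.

t_c ≈ 1.54 d; minimum DO ≈ 3.97 mg/L

Mixed DO = (9.15×7.54 + 2.29×2.10)/(9.15+2.29) = 73.80/11.44 = 6.451 mg/L.
Mixed L₀ = (9.15×1.23 + 2.29×206)/(11.44) = 483.0/11.44 = 42.22 mg/L.
Initial deficit D₀ = C_s − DO₀ = 8.53 − 6.451 = 2.079 mg/L.
t_c = (1/1.040) ln[(1.21/0.170)(1 − 2.079×1.040/(0.170×42.22))] = 0.9615 × ln(4.974) = 1.542 d.
D_c = (0.170/1.21) × 42.22 × e^(−0.170×1.542) = 0.1405 × 42.22 × 0.7693 = 4.564 mg/L.
Minimum DO = 8.53 − 4.564 = 3.966 mg/L.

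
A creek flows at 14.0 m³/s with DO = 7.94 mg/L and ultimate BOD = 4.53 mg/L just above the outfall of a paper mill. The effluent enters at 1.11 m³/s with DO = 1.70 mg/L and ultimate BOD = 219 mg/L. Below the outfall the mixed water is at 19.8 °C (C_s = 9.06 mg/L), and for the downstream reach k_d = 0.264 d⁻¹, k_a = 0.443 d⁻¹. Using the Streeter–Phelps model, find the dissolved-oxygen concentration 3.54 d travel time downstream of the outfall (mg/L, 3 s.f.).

DO ≈ 3.22 mg/L

Mixed DO = (14.0×7.94 + 1.11×1.70)/(14.0+1.11) = 113.0/15.11 = 7.482 mg/L.
Mixed L₀ = (14.0×4.53 + 1.11×219)/(15.11) = 306.5/15.11 = 20.29 mg/L.
Initial deficit D₀ = C_s − DO₀ = 9.06 − 7.482 = 1.578 mg/L.
D(3.54) = [0.264×20.29/(0.443−0.264)](e^(−0.264×3.54) − e^(−0.443×3.54)) + 1.578 e^(−0.443×3.54)
= 29.92 × (0.3928 − 0.2084) + 1.578 × 0.2084 = 5.844 mg/L.
DO = 9.06 − 5.844 = 3.216 mg/L.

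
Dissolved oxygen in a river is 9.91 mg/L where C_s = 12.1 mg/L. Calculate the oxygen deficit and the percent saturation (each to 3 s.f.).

D = C_s − C = 12.1 − 9.91 = 2.19 mg/L.
% saturation = 9.91/12.1 × 100 = 81.9 %.

D ≈ 2.19 mg/L; 81.9 % saturation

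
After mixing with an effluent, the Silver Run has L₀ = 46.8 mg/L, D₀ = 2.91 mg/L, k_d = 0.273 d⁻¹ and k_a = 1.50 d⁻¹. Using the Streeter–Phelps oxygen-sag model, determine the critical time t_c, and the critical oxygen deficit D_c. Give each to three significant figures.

At the critical point dD/dt = 0, so k_d L₀ e^(−k_d t) = k_a D. Substituting D(t) from the Streeter–Phelps equation and solving for t gives
t_c = ln[(k_a/k_d)(1 − D₀(k_a−k_d)/(k_d L₀))] / (k_a−k_d).
Here k_a−k_d = 1.227 d⁻¹ and 1 − D₀(k_a−k_d)/(k_d L₀) = 1 − 2.91×1.227/(0.273×46.8) = 0.7205, so
t_c = ln(5.495 × 0.7205) / 1.227 = 1.376 / 1.227 = 1.121 d.
L(t_c) = L₀ e^(−k_d t_c) = 46.8 × 0.7363 = 34.46 mg/L, and at the critical point k_a D_c = k_d L, so D_c = (0.273/1.50) × 34.46 = 6.271 mg/L.

t_c ≈ 1.12 d; D_c ≈ 6.27 mg/L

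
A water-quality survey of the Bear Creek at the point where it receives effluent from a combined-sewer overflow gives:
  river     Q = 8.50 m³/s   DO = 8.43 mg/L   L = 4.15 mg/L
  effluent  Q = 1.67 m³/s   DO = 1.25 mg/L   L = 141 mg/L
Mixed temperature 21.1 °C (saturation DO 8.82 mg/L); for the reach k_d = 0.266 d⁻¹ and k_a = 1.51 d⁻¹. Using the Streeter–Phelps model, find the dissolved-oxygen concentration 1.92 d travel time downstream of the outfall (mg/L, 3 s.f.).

DO ≈ 5.63 mg/L

Mixed DO = (8.50×8.43 + 1.67×1.25)/(8.50+1.67) = 73.74/10.17 = 7.251 mg/L.
Mixed L₀ = (8.50×4.15 + 1.67×141)/(10.17) = 270.7/10.17 = 26.62 mg/L.
Initial deficit D₀ = C_s − DO₀ = 8.82 − 7.251 = 1.569 mg/L.
D(1.92) = [0.266×26.62/(1.51−0.266)](e^(−0.266×1.92) − e^(−1.51×1.92)) + 1.569 e^(−1.51×1.92)
= 5.692 × (0.6001 − 0.05507) + 1.569 × 0.05507 = 3.189 mg/L.
DO = 8.82 − 3.189 = 5.631 mg/L.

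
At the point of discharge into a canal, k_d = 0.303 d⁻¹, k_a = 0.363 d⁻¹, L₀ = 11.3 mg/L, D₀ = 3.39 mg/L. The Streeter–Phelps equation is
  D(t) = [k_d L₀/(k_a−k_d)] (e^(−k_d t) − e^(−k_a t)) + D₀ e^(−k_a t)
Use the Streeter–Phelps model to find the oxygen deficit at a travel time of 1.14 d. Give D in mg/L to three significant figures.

D ≈ 4.91 mg/L

k_d L₀/(k_a−k_d) = 0.303×11.3/(0.363−0.303) = 3.424/0.06000 = 57.07 mg/L.
e^(−k_d t) = e^(−0.303×1.140) = 0.7079; e^(−k_a t) = e^(−0.363×1.140) = 0.6611.
D = 57.07 × (0.7079 − 0.6611) + 3.39 × 0.6611 = 2.671 + 2.241 = 4.912 mg/L.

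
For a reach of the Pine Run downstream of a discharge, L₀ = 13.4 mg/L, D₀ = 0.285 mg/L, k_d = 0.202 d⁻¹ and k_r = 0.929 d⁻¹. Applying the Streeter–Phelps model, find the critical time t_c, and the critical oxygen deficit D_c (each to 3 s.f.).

t_c ≈ 1.99 d; D_c ≈ 1.95 mg/L

t_c = [1/(k_r−k_d)] ln[(k_r/k_d)(1 − D₀(k_r−k_d)/(k_d L₀))]
= [1/(0.929−0.202)] ln[(0.929/0.202)(1 − 0.285×0.7270/(0.202×13.4))]
= (1/0.7270) ln[4.599 × 0.9235] = 1.376 × ln(4.247) = 1.376 × 1.446 = 1.989 d.
D_c = (k_d/k_r) L₀ e^(−k_d t_c) = (0.202/0.929) × 13.4 × e^(−0.202×1.989) = 0.2174 × 13.4 × 0.6691 = 1.950 mg/L.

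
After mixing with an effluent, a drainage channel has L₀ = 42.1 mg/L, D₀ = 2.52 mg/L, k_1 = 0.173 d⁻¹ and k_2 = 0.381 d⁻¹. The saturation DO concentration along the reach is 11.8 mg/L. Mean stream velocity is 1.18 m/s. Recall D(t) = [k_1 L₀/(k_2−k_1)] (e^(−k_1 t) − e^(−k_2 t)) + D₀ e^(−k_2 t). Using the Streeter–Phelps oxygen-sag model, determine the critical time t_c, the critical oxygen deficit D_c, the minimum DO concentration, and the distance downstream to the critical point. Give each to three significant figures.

t_c ≈ 3.44 d; D_c ≈ 10.5 mg/L; min DO ≈ 1.25 mg/L; x_c ≈ 350 km

At the critical point dD/dt = 0, so k_1 L₀ e^(−k_1 t) = k_2 D. Substituting D(t) from the Streeter–Phelps equation and solving for t gives
t_c = ln[(k_2/k_1)(1 − D₀(k_2−k_1)/(k_1 L₀))] / (k_2−k_1).
Here k_2−k_1 = 0.2080 d⁻¹ and 1 − D₀(k_2−k_1)/(k_1 L₀) = 1 − 2.52×0.2080/(0.173×42.1) = 0.9280, so
t_c = ln(2.202 × 0.9280) / 0.2080 = 0.7148 / 0.2080 = 3.437 d.
L(t_c) = L₀ e^(−k_1 t_c) = 42.1 × 0.5518 = 23.23 mg/L, and at the critical point k_2 D_c = k_1 L, so D_c = (0.173/0.381) × 23.23 = 10.55 mg/L.
Minimum DO = C_s − D_c = 11.8 − 10.55 = 1.251 mg/L.
x_c = v t_c = 1.18 m/s × 3.437 d × 86400 s/d = 350400 m ≈ 350 km.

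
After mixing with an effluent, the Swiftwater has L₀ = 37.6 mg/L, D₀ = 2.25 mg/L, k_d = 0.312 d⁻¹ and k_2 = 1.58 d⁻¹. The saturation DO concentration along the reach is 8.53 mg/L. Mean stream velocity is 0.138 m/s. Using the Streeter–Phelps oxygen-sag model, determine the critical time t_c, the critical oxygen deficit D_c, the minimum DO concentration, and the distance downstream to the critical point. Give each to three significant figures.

With k_2/k_d = 5.064 and 1 − D₀(k_2−k_d)/(k_d L₀) = 0.7568,
t_c = ln(5.064 × 0.7568) / (1.58 − 0.312) = ln(3.833) / 1.268 = 1.344/1.268 = 1.060 d.
D_c = (k_d/k_2) L₀ e^(−k_d t_c) = (0.312/1.58) × 37.6 × e^(−0.312×1.060) = 0.1975 × 37.6 × 0.7185 = 5.335 mg/L.
Minimum DO = C_s − D_c = 8.53 − 5.335 = 3.195 mg/L.
x_c = v t_c = 0.138 m/s × 1.060 d × 86400 s/d = 12630 m ≈ 12.6 km.

t_c ≈ 1.06 d; D_c ≈ 5.33 mg/L; min DO ≈ 3.20 mg/L; x_c ≈ 12.6 km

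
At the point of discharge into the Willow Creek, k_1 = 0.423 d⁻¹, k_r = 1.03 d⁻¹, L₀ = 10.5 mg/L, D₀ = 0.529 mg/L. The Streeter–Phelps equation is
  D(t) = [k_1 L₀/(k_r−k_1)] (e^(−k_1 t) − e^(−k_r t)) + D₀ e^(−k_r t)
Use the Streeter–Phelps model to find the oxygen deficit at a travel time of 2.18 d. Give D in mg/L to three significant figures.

k_1 L₀/(k_r−k_1) = 0.423×10.5/(1.03−0.423) = 4.441/0.6070 = 7.317 mg/L.
e^(−k_1 t) = e^(−0.423×2.180) = 0.3977; e^(−k_r t) = e^(−1.03×2.180) = 0.1059.
D = 7.317 × (0.3977 − 0.1059) + 0.529 × 0.1059 = 2.135 + 0.05601 = 2.191 mg/L.

D ≈ 2.19 mg/L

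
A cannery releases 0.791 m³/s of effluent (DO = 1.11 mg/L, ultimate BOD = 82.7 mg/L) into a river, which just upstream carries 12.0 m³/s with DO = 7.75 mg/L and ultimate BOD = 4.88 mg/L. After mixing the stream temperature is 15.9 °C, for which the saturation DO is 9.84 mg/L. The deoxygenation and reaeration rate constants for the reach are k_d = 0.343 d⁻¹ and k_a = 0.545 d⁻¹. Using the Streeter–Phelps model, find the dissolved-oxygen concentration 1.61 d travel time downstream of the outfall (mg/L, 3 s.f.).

DO ≈ 6.17 mg/L

Mixed DO = (12.0×7.75 + 0.791×1.11)/(12.0+0.791) = 93.88/12.79 = 7.339 mg/L.
Mixed L₀ = (12.0×4.88 + 0.791×82.7)/(12.79) = 124.0/12.79 = 9.692 mg/L.
Initial deficit D₀ = C_s − DO₀ = 9.84 − 7.339 = 2.501 mg/L.
D(1.61) = [0.343×9.692/(0.545−0.343)](e^(−0.343×1.61) − e^(−0.545×1.61)) + 2.501 e^(−0.545×1.61)
= 16.46 × (0.5757 − 0.4158) + 2.501 × 0.4158 = 3.670 mg/L.
DO = 9.84 − 3.670 = 6.170 mg/L.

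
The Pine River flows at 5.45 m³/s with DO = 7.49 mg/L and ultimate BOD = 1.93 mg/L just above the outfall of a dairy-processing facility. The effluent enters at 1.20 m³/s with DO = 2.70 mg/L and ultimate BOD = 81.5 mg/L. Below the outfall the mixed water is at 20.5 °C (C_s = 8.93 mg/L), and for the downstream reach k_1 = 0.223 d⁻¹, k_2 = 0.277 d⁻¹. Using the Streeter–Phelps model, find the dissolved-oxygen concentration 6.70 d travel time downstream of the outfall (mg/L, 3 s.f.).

DO ≈ 3.99 mg/L

Mixed DO = (5.45×7.49 + 1.20×2.70)/(5.45+1.20) = 44.06/6.650 = 6.626 mg/L.
Mixed L₀ = (5.45×1.93 + 1.20×81.5)/(6.650) = 108.3/6.650 = 16.29 mg/L.
Initial deficit D₀ = C_s − DO₀ = 8.93 − 6.626 = 2.304 mg/L.
D(6.70) = [0.223×16.29/(0.277−0.223)](e^(−0.223×6.70) − e^(−0.277×6.70)) + 2.304 e^(−0.277×6.70)
= 67.27 × (0.2245 − 0.1563) + 2.304 × 0.1563 = 4.944 mg/L.
DO = 8.93 − 4.944 = 3.986 mg/L.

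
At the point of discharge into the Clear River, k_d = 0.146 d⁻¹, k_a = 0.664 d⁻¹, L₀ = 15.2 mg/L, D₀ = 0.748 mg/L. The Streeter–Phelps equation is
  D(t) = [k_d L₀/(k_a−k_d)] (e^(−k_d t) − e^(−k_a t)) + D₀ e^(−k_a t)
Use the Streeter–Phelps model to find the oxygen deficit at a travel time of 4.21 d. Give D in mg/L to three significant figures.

D ≈ 2.10 mg/L

k_d L₀/(k_a−k_d) = 0.146×15.2/(0.664−0.146) = 2.219/0.5180 = 4.284 mg/L.
e^(−k_d t) = e^(−0.146×4.210) = 0.5408; e^(−k_a t) = e^(−0.664×4.210) = 0.06109.
D = 4.284 × (0.5408 − 0.06109) + 0.748 × 0.06109 = 2.055 + 0.04569 = 2.101 mg/L.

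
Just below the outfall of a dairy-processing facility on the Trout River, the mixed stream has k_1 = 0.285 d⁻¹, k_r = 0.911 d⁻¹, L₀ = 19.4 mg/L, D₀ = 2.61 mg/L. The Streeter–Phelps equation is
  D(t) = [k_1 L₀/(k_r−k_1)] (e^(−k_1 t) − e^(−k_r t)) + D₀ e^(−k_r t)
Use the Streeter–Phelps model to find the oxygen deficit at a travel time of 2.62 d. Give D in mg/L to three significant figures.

D ≈ 3.61 mg/L

k_1 L₀/(k_r−k_1) = 0.285×19.4/(0.911−0.285) = 5.529/0.6260 = 8.832 mg/L.
e^(−k_1 t) = e^(−0.285×2.620) = 0.4739; e^(−k_r t) = e^(−0.911×2.620) = 0.09192.
D = 8.832 × (0.4739 − 0.09192) + 2.61 × 0.09192 = 3.374 + 0.2399 = 3.614 mg/L.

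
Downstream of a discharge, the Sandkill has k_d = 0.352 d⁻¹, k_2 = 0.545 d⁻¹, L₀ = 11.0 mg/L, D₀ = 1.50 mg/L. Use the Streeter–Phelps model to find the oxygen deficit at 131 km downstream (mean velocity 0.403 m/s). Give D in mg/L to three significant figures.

Travel time t = x/v = 131 km / (0.403 m/s) = 131000 m / 0.403 m/s = 325100 s = 3.762 d.
k_d L₀/(k_2−k_d) = 0.352×11.0/(0.545−0.352) = 3.872/0.1930 = 20.06 mg/L.
e^(−k_d t) = e^(−0.352×3.762) = 0.2660; e^(−k_2 t) = e^(−0.545×3.762) = 0.1287.
D = 20.06 × (0.2660 − 0.1287) + 1.50 × 0.1287 = 2.755 + 0.1930 = 2.948 mg/L.

D ≈ 2.95 mg/L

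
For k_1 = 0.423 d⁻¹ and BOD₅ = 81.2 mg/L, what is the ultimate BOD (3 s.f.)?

BOD₅ = L₀(1 − e^(−5k_1)) ⇒ L₀ = BOD₅ / (1 − e^(−5×0.423))
= 81.2 / (1 − 0.1206) = 81.2 / 0.8794 = 92.34 mg/L.

L₀ ≈ 92.3 mg/L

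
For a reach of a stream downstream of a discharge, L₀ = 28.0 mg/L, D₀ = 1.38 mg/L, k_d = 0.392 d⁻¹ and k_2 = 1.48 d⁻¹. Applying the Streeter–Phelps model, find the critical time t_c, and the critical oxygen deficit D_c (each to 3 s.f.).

t_c ≈ 1.09 d; D_c ≈ 4.85 mg/L

With k_2/k_d = 3.776 and 1 − D₀(k_2−k_d)/(k_d L₀) = 0.8632,
t_c = ln(3.776 × 0.8632) / (1.48 − 0.392) = ln(3.259) / 1.088 = 1.181/1.088 = 1.086 d.
L(t_c) = L₀ e^(−k_d t_c) = 28.0 × 0.6533 = 18.29 mg/L, and at the critical point k_2 D_c = k_d L, so D_c = (0.392/1.48) × 18.29 = 4.845 mg/L.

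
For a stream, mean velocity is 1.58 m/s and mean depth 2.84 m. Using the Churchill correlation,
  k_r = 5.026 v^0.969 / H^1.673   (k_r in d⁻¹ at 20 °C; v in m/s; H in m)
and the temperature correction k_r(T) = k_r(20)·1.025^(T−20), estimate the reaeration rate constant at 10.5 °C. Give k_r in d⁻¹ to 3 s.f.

k_r(20) = 5.026 × 1.58^0.969 / 2.84^1.673 = 5.026 × 1.558 / 5.733 = 1.366 d⁻¹.
k_r(10.5) = 1.366 × 1.025^(10.5−20) = 1.366 × 0.7909 = 1.080 d⁻¹.

k_r ≈ 1.08 d⁻¹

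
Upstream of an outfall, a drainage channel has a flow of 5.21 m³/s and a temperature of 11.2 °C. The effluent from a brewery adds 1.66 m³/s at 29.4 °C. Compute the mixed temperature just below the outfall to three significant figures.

Flow-weighted mixing: C = (Q_r C_r + Q_w C_w)/(Q_r + Q_w)
= (5.21×11.2 + 1.66×29.4)/(5.21 + 1.66) = 107.2/6.870 = 15.60 °C.

15.6 °C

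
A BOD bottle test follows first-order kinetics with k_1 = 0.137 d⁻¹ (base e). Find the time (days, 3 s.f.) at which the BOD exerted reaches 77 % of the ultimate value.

t ≈ 10.7 d

y/L₀ = 1 − e^(−k_1 t) = 0.77 ⇒ e^(−k_1 t) = 0.230
t = −ln(0.230) / 0.137 = 1.470 / 0.137 = 10.73 d.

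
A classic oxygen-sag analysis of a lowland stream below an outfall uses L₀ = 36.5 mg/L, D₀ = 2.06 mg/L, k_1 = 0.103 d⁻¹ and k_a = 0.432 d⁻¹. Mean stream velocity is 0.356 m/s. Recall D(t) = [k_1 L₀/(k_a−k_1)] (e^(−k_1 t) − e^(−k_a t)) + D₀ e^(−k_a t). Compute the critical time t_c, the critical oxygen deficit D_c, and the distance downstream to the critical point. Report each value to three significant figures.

t_c ≈ 3.75 d; D_c ≈ 5.91 mg/L; x_c ≈ 115 km

t_c = [1/(k_a−k_1)] ln[(k_a/k_1)(1 − D₀(k_a−k_1)/(k_1 L₀))]
= [1/(0.432−0.103)] ln[(0.432/0.103)(1 − 2.06×0.3290/(0.103×36.5))]
= (1/0.3290) ln[4.194 × 0.8197] = 3.040 × ln(3.438) = 3.040 × 1.235 = 3.754 d.
D_c = (k_1/k_a) L₀ e^(−k_1 t_c) = (0.103/0.432) × 36.5 × e^(−0.103×3.754) = 0.2384 × 36.5 × 0.6794 = 5.912 mg/L.
x_c = v t_c = 0.356 m/s × 3.754 d × 86400 s/d = 115500 m ≈ 115 km.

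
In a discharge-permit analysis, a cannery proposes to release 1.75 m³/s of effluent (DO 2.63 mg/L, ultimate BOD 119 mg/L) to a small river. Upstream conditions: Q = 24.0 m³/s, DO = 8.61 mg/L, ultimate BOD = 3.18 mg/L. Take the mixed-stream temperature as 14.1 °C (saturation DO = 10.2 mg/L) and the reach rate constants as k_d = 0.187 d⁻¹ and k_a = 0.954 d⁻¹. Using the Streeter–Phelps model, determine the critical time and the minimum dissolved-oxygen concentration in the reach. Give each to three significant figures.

Mixed DO = (24.0×8.61 + 1.75×2.63)/(24.0+1.75) = 211.2/25.75 = 8.204 mg/L.
Mixed L₀ = (24.0×3.18 + 1.75×119)/(25.75) = 284.6/25.75 = 11.05 mg/L.
Initial deficit D₀ = C_s − DO₀ = 10.2 − 8.204 = 1.996 mg/L.
t_c = (1/0.7670) ln[(0.954/0.187)(1 − 1.996×0.7670/(0.187×11.05))] = 1.304 × ln(1.322) = 0.3635 d.
D_c = (0.187/0.954) × 11.05 × e^(−0.187×0.3635) = 0.1960 × 11.05 × 0.9343 = 2.024 mg/L.
Minimum DO = 10.2 − 2.024 = 8.176 mg/L.

t_c ≈ 0.364 d; minimum DO ≈ 8.18 mg/L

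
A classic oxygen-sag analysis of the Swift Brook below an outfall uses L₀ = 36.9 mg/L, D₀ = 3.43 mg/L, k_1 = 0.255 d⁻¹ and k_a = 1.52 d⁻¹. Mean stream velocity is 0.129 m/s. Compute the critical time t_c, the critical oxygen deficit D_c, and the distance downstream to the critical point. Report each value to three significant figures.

t_c ≈ 0.922 d; D_c ≈ 4.89 mg/L; x_c ≈ 10.3 km

With k_a/k_1 = 5.961 and 1 − D₀(k_a−k_1)/(k_1 L₀) = 0.5389,
t_c = ln(5.961 × 0.5389) / (1.52 − 0.255) = ln(3.212) / 1.265 = 1.167/1.265 = 0.9225 d.
D_c = (k_1/k_a) L₀ e^(−k_1 t_c) = (0.255/1.52) × 36.9 × e^(−0.255×0.9225) = 0.1678 × 36.9 × 0.7904 = 4.893 mg/L.
x_c = v t_c = 0.129 m/s × 0.9225 d × 86400 s/d = 10280 m ≈ 10.3 km.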